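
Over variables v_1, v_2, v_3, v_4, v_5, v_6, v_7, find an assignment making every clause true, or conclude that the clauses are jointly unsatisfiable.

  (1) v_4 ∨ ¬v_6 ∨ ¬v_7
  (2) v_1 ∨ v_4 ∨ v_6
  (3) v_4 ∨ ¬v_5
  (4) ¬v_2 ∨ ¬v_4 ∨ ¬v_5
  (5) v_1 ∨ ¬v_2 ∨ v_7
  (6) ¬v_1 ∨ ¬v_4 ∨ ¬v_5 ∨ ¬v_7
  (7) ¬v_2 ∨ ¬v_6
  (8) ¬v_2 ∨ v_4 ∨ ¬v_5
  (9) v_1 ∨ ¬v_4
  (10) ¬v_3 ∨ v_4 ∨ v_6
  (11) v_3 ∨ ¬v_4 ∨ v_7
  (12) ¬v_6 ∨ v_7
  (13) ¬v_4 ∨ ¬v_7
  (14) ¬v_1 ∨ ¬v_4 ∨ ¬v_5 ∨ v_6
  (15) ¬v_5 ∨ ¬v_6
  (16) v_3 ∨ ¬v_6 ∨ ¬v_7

v_1: True; v_2: False; v_3: True; v_4: True; v_5: False; v_6: False; v_7: False

Try v_1 = False:
  (v_1 ∨ ¬v_4) forces v_4 = False.
  (v_1 ∨ v_4 ∨ v_6) forces v_6 = True.
  (v_4 ∨ ¬v_6 ∨ ¬v_7) forces v_7 = False.
  clause (¬v_6 ∨ v_7) is falsified — backtrack.
So v_1 = True.
Set v_2 = False.
Set v_3 = True.
Try v_4 = False:
  (v_4 ∨ ¬v_5) forces v_5 = False.
  (¬v_3 ∨ v_4 ∨ v_6) forces v_6 = True.
  (v_4 ∨ ¬v_6 ∨ ¬v_7) forces v_7 = False.
  clause (¬v_6 ∨ v_7) is falsified — backtrack.
So v_4 = True.
  then (¬v_4 ∨ ¬v_7) forces v_7 = False.
  then (¬v_6 ∨ v_7) forces v_6 = False.
  then (¬v_1 ∨ ¬v_4 ∨ ¬v_5 ∨ v_6) forces v_5 = False.
All clauses satisfied.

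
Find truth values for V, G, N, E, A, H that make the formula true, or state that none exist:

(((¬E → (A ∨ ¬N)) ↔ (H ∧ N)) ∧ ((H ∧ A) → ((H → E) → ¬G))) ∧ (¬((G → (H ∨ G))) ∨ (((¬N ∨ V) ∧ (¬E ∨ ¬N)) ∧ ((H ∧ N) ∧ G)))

V = True, G = True, N = True, E = False, A = True, H = True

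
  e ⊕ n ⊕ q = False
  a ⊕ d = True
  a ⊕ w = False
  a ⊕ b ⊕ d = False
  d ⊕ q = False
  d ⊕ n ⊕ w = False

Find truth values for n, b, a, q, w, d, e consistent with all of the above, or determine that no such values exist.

n = True, b = True, a = False, q = True, w = False, d = True, e = False

e ⊕ n ⊕ q = F ⊕ T ⊕ T = False ✓
a ⊕ d = F ⊕ T = True ✓
a ⊕ w = F ⊕ F = False ✓
a ⊕ b ⊕ d = F ⊕ T ⊕ T = False ✓
d ⊕ q = T ⊕ T = False ✓
d ⊕ n ⊕ w = T ⊕ T ⊕ F = False ✓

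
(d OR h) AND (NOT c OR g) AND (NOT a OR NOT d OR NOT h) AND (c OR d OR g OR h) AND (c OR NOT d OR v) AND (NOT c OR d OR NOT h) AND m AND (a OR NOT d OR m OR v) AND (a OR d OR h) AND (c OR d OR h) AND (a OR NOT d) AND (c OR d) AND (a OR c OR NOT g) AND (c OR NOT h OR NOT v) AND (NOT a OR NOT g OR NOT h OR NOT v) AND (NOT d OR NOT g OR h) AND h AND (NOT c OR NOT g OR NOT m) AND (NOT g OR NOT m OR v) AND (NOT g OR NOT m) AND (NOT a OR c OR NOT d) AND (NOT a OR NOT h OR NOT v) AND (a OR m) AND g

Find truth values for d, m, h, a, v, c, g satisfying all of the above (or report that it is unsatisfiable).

No satisfying assignment exists.

Case g = True:
  (m) forces m = True.
  Clause (NOT g OR NOT m) is falsified — contradiction.
Case g = False:
  Clause (g) is falsified — contradiction.
Both cases fail, so the formula is unsatisfiable.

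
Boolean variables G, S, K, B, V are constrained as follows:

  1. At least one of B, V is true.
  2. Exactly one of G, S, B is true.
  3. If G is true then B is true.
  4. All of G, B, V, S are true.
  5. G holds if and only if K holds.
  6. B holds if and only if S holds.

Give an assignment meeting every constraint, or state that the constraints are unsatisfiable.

The formula is unsatisfiable.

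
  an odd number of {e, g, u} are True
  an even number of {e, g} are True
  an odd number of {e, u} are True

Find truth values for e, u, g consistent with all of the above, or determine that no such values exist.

e: False; u: True; g: False

{e, g, u}: 1 true → odd ✓
{e, g}: 0 true → even ✓
{e, u}: 1 true → odd ✓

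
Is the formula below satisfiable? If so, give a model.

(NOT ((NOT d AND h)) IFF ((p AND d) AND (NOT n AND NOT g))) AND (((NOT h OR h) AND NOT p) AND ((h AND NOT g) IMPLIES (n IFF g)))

n = False, h = True, p = False, g = True, d = False

  NOT ((NOT d AND h)) IFF ((p AND d) AND (NOT n AND NOT g)) = True
    NOT ((NOT d AND h)) = False
      NOT d AND h = True
        NOT d = True
    (p AND d) AND (NOT n AND NOT g) = False
      p AND d = False
      NOT n AND NOT g = False
        NOT n = True
        NOT g = False
  ((NOT h OR h) AND NOT p) AND ((h AND NOT g) IMPLIES (n IFF g)) = True
    (NOT h OR h) AND NOT p = True
      NOT h OR h = True
        NOT h = False
      NOT p = True
    (h AND NOT g) IMPLIES (n IFF g) = True
      h AND NOT g = False
        NOT g = False
      n IFF g = False
Both conjuncts True, so the formula holds.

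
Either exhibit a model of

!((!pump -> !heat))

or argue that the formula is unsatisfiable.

pump: False, heat: True

  !((!pump -> !heat)) = True
    !pump -> !heat = False
      !pump = True
      !heat = False
The formula evaluates to True.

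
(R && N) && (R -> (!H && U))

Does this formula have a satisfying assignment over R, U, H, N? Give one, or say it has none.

R=T, U=T, H=F, N=T

  R && N = True
  R -> (!H && U) = True
    !H && U = True
      !H = True
Both conjuncts True, so the formula holds.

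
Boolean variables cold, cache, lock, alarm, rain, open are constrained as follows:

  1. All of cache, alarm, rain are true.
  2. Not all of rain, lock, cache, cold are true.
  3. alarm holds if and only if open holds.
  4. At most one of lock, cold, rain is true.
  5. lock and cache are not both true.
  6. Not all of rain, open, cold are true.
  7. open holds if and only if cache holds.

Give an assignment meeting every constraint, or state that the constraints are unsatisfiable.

cold=F; cache=T; lock=F; alarm=T; rain=T; open=T

  (1) {cache, alarm, rain}: all 3 true ✓
  (2) {rain, lock, cache, cold}: 2/4 true — not all ✓
  (3) alarm=T, open=T — same ✓
  (4) {lock, cold, rain}: 1 true — at most one ✓
  (5) lock=F, cache=T — not both ✓
  (6) {rain, open, cold}: 2/3 true — not all ✓
  (7) open=T, cache=T — same ✓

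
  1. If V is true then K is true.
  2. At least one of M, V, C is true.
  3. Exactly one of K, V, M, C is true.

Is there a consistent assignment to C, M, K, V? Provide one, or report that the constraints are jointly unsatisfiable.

C=T, M=F, K=F, V=F

  (1) V=F ⇒ K: vacuous ✓
  (2) {M, V, C}: 1 true — at least one ✓
  (3) {K, V, M, C}: 1 true — exactly one ✓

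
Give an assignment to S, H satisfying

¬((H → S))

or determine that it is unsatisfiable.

S=F, H=T

  ¬((H → S)) = True
    H → S = False
The formula evaluates to True.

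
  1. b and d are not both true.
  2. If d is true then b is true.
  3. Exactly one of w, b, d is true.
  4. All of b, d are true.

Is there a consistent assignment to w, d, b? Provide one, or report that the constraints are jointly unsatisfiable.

Unsatisfiable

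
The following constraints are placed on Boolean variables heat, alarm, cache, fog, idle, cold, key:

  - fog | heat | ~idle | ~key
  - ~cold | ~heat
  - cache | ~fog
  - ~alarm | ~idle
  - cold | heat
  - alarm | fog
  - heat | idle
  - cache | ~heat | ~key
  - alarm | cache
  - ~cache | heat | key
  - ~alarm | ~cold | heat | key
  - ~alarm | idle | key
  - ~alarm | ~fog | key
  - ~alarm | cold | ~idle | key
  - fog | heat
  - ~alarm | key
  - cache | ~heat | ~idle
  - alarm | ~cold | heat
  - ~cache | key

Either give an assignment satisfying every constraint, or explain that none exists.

heat: True, alarm: True, cache: True, fog: True, idle: False, cold: False, key: True

Try heat = False:
  (cold | heat) forces cold = True.
  (heat | idle) forces idle = True.
  (~alarm | ~idle) forces alarm = False.
  clause (alarm | ~cold | heat) is falsified — backtrack.
So heat = True.
  then (~cold | ~heat) forces cold = False.
Set alarm = True.
  then (~alarm | ~idle) forces idle = False.
  then (~alarm | idle | key) forces key = True.
  then (cache | ~heat | ~key) forces cache = True.
Set fog = True.
All clauses satisfied.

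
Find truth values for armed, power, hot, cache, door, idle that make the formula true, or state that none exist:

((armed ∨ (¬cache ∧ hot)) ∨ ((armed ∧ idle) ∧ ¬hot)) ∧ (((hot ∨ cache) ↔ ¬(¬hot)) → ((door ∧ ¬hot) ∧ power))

armed = True, power = True, hot = False, cache = False, door = True, idle = False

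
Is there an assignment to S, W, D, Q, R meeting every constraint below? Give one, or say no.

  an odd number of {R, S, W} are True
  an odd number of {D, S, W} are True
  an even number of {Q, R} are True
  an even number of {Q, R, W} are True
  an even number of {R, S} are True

The formula is unsatisfiable.

Adding constraints 1, 3, 4, 5 mod 2: every variable appears an even number of times on the left, so the left side is 0.
But the right sides sum to 1 (mod 2). 0 ≠ 1 — the system is inconsistent.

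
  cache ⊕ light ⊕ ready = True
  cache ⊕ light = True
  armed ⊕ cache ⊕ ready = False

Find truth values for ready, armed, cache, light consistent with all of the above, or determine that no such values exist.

ready: False, armed: False, cache: False, light: True

cache ⊕ light ⊕ ready = F ⊕ T ⊕ F = True ✓
cache ⊕ light = F ⊕ T = True ✓
armed ⊕ cache ⊕ ready = F ⊕ F ⊕ F = False ✓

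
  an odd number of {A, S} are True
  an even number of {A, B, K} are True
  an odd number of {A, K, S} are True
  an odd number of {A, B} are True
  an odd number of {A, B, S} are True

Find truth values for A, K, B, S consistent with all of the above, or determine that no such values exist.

Adding constraints 1, 2, 3, 4 mod 2: every variable appears an even number of times on the left, so the left side is 0.
But the right sides sum to 1 (mod 2). 0 ≠ 1 — the system is inconsistent.

Unsatisfiable — no assignment works.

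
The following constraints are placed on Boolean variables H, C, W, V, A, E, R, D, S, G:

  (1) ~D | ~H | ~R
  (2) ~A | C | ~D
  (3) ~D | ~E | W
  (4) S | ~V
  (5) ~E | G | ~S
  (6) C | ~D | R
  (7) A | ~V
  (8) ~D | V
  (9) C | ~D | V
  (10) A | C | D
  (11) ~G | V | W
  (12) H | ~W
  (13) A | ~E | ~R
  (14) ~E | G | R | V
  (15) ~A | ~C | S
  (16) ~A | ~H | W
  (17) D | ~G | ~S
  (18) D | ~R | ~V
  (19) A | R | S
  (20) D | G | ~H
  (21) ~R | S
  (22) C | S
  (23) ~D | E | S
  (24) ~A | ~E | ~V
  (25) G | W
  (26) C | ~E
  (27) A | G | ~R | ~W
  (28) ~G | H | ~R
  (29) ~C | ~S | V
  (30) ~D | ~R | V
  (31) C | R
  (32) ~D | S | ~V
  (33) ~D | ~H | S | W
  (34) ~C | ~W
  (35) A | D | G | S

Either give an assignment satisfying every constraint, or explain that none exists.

Set H = False.
  then (H | ~W) forces W = False.
  then (G | W) forces G = True.
  then (~G | H | ~R) forces R = False.
  then (C | R) forces C = True.
  then (~G | V | W) forces V = True.
  then (S | ~V) forces S = True.
  then (A | ~V) forces A = True.
  then (D | ~G | ~S) forces D = True.
  then (~A | ~E | ~V) forces E = False.
All clauses satisfied.

H: False, C: True, W: False, V: True, A: True, E: False, R: False, D: True, S: True, G: True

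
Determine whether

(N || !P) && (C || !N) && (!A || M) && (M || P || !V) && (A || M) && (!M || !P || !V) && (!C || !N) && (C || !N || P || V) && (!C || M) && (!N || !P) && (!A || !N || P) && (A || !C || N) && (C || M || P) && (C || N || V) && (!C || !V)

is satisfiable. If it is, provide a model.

C = False; P = False; M = True; V = True; A = True; N = False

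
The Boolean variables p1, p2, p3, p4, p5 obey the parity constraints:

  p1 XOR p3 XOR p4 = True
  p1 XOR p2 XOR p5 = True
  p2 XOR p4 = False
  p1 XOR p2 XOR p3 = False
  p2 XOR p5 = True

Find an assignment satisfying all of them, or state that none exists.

The formula is unsatisfiable.

Adding constraints 1, 3, 4 mod 2: every variable appears an even number of times on the left, so the left side is 0.
But the right sides sum to 1 (mod 2). 0 ≠ 1 — the system is inconsistent.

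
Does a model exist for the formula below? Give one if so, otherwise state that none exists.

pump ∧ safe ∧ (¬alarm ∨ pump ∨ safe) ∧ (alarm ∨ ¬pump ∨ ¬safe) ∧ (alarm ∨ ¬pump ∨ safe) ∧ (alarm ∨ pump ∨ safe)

pump: True, safe: True, alarm: True

Unit clause (pump) forces pump = True.
Unit clause (safe) forces safe = True.
In (alarm ∨ ¬pump ∨ ¬safe) only alarm is left, so alarm = True.
Check each clause:
  (pump): pump holds.
  (safe): safe holds.
  (¬alarm ∨ pump ∨ safe): pump holds.
  (alarm ∨ ¬pump ∨ ¬safe): alarm holds.
  (alarm ∨ ¬pump ∨ safe): alarm holds.
  (alarm ∨ pump ∨ safe): alarm holds.
All clauses satisfied.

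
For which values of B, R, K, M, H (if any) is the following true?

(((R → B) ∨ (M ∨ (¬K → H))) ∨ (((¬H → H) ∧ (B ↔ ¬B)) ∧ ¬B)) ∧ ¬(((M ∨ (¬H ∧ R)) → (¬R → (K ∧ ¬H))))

B = True, R = False, K = True, M = True, H = True

  ((R → B) ∨ (M ∨ (¬K → H))) ∨ (((¬H → H) ∧ (B ↔ ¬B)) ∧ ¬B) = True
    (R → B) ∨ (M ∨ (¬K → H)) = True
      R → B = True
      M ∨ (¬K → H) = True
        ¬K → H = True
          ¬K = False
    ((¬H → H) ∧ (B ↔ ¬B)) ∧ ¬B = False
      (¬H → H) ∧ (B ↔ ¬B) = False
        ¬H → H = True
          ¬H = False
        B ↔ ¬B = False
          ¬B = False
      ¬B = False
  ¬(((M ∨ (¬H ∧ R)) → (¬R → (K ∧ ¬H)))) = True
    (M ∨ (¬H ∧ R)) → (¬R → (K ∧ ¬H)) = False
      M ∨ (¬H ∧ R) = True
        ¬H ∧ R = False
          ¬H = False
      ¬R → (K ∧ ¬H) = False
        ¬R = True
        K ∧ ¬H = False
          ¬H = False
Both conjuncts True, so the formula holds.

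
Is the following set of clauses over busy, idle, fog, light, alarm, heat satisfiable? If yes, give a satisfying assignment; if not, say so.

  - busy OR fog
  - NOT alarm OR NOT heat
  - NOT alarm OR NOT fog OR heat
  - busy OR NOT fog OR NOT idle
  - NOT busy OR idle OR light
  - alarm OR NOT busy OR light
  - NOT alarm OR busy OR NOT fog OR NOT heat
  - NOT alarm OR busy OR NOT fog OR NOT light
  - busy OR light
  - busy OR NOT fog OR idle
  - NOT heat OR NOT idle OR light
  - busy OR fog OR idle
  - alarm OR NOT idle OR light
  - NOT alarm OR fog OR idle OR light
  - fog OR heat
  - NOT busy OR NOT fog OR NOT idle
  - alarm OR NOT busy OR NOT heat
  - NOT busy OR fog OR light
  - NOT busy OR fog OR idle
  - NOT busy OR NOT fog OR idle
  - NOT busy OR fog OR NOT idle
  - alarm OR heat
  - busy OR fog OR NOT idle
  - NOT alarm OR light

Case alarm = True:
  (NOT alarm OR NOT heat) forces heat = False.
  (NOT alarm OR NOT fog OR heat) forces fog = False.
  Clause (fog OR heat) is falsified — contradiction.
Case alarm = False:
  (alarm OR heat) forces heat = True.
  (alarm OR NOT busy OR NOT heat) forces busy = False.
  (busy OR fog) forces fog = True.
  (busy OR NOT fog OR NOT idle) forces idle = False.
  Clause (busy OR NOT fog OR idle) is falsified — contradiction.
Both cases fail, so the formula is unsatisfiable.

The formula is unsatisfiable.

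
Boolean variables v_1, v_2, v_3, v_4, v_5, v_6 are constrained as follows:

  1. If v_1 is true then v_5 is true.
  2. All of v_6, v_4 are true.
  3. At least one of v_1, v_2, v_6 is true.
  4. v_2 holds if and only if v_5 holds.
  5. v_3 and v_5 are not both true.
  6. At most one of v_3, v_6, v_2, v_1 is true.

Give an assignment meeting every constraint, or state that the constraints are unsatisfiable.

v_1 = False, v_2 = False, v_3 = False, v_4 = True, v_5 = False, v_6 = True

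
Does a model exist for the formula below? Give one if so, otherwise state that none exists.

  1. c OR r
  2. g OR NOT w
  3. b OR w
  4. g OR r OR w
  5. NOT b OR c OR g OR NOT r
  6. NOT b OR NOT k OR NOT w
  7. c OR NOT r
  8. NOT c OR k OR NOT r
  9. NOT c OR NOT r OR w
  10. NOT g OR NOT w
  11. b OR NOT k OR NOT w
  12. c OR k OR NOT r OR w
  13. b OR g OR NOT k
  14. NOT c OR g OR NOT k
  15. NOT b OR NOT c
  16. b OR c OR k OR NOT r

Case b = True:
  (NOT b OR NOT c) forces c = False.
  (c OR r) forces r = True.
  Clause (c OR NOT r) is falsified — contradiction.
Case b = False:
  (b OR w) forces w = True.
  (g OR NOT w) forces g = True.
  Clause (NOT g OR NOT w) is falsified — contradiction.
Both cases fail, so the formula is unsatisfiable.

Unsatisfiable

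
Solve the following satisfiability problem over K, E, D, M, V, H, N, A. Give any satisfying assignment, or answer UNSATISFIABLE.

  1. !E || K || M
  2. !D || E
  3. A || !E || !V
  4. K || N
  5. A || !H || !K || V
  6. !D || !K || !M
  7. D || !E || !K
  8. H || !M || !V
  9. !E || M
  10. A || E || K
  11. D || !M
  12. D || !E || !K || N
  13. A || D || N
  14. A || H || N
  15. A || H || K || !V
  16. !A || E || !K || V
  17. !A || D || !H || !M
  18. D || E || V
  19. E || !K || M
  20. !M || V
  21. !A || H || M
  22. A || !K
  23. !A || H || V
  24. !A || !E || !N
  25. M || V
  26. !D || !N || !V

K: False; E: False; D: False; M: False; V: True; H: True; N: True; A: True

Set K = False.
  then (K || N) forces N = True.
Try E = True:
  (!E || K || M) forces M = True.
  (D || !M) forces D = True.
  (!M || V) forces V = True.
  clause (!D || !N || !V) is falsified — backtrack.
So E = False.
  then (!D || E) forces D = False.
  then (A || E || K) forces A = True.
  then (D || !M) forces M = False.
  then (D || E || V) forces V = True.
  then (!A || H || M) forces H = True.
All clauses satisfied.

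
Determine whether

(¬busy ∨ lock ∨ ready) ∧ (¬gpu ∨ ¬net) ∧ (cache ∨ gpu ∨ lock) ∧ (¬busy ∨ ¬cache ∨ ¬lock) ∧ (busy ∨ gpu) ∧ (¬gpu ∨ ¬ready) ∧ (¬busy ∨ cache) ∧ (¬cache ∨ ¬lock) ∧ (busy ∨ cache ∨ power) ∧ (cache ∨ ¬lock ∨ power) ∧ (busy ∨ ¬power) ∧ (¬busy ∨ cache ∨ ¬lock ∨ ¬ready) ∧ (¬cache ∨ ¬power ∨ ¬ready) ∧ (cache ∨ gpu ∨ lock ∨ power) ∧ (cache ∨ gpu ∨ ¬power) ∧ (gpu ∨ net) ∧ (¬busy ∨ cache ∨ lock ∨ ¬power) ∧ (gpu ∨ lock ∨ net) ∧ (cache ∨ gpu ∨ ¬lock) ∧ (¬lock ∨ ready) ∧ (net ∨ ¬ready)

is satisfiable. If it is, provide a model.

Set gpu = False.
  then (busy ∨ gpu) forces busy = True.
  then (¬busy ∨ cache) forces cache = True.
  then (¬cache ∨ ¬lock) forces lock = False.
  then (gpu ∨ net) forces net = True.
  then (¬busy ∨ lock ∨ ready) forces ready = True.
  then (¬cache ∨ ¬power ∨ ¬ready) forces power = False.
All clauses satisfied.

gpu=F, power=F, busy=T, ready=T, net=T, cache=T, lock=F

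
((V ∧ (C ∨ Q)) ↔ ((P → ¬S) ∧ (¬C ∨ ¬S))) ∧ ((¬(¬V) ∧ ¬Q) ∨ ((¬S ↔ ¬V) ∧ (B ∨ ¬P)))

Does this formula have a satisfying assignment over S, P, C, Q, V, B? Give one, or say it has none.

S = True, P = True, C = False, Q = False, V = True, B = True

  (V ∧ (C ∨ Q)) ↔ ((P → ¬S) ∧ (¬C ∨ ¬S)) = True
    V ∧ (C ∨ Q) = False
      C ∨ Q = False
    (P → ¬S) ∧ (¬C ∨ ¬S) = False
      P → ¬S = False
        ¬S = False
      ¬C ∨ ¬S = True
        ¬C = True
        ¬S = False
  (¬(¬V) ∧ ¬Q) ∨ ((¬S ↔ ¬V) ∧ (B ∨ ¬P)) = True
    ¬(¬V) ∧ ¬Q = True
      ¬(¬V) = True
        ¬V = False
      ¬Q = True
    (¬S ↔ ¬V) ∧ (B ∨ ¬P) = True
      ¬S ↔ ¬V = True
        ¬S = False
        ¬V = False
      B ∨ ¬P = True
        ¬P = False
Both conjuncts True, so the formula holds.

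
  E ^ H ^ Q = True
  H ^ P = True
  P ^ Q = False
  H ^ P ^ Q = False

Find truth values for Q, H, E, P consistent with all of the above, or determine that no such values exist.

Q: True, H: False, E: False, P: True

E ^ H ^ Q = F ^ F ^ T = True ✓
H ^ P = F ^ T = True ✓
P ^ Q = T ^ T = False ✓
H ^ P ^ Q = F ^ T ^ T = False ✓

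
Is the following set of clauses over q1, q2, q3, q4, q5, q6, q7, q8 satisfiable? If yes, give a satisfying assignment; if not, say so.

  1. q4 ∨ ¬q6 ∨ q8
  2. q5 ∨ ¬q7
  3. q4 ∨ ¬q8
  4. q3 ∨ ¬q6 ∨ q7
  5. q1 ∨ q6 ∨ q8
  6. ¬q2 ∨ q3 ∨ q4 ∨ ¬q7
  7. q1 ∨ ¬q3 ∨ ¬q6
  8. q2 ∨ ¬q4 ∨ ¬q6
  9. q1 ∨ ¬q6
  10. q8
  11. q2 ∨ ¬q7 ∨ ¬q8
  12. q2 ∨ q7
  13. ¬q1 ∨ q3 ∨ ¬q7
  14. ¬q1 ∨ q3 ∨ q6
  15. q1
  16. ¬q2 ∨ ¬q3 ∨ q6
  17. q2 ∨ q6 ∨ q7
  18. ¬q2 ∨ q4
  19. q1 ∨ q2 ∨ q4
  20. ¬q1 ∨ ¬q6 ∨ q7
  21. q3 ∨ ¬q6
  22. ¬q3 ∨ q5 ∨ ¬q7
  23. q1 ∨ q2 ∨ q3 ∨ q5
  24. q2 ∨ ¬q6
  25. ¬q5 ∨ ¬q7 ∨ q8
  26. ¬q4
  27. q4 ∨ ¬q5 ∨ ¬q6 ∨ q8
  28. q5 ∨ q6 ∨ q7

The formula is unsatisfiable.

Case q4 = True:
  Clause (¬q4) is falsified — contradiction.
Case q4 = False:
  (q4 ∨ ¬q8) forces q8 = False.
  Clause (q8) is falsified — contradiction.
Both cases fail, so the formula is unsatisfiable.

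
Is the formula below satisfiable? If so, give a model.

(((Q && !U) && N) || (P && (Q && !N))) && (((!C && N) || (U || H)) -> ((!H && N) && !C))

U=F, Q=T, H=F, N=T, C=T, P=F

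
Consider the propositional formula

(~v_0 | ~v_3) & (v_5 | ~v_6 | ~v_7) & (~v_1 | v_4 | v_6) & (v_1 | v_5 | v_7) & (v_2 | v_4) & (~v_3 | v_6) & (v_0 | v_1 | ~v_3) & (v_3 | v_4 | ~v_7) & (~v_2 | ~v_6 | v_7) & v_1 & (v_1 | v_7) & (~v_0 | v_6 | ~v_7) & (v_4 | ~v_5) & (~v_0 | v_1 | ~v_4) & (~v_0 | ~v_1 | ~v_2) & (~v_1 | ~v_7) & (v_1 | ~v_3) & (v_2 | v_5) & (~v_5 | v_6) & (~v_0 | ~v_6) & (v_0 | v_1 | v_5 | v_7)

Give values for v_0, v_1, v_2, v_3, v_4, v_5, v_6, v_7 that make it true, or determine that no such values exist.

Unit clause (v_1) forces v_1 = True.
In (~v_1 | ~v_7) only ~v_7 is left, so v_7 = False.
Set v_0 = False.
Set v_2 = True.
  then (~v_2 | ~v_6 | v_7) forces v_6 = False.
  then (~v_5 | v_6) forces v_5 = False.
  then (~v_1 | v_4 | v_6) forces v_4 = True.
  then (~v_3 | v_6) forces v_3 = False.
All clauses satisfied.

v_0=F; v_1=T; v_2=T; v_3=F; v_4=T; v_5=F; v_6=F; v_7=F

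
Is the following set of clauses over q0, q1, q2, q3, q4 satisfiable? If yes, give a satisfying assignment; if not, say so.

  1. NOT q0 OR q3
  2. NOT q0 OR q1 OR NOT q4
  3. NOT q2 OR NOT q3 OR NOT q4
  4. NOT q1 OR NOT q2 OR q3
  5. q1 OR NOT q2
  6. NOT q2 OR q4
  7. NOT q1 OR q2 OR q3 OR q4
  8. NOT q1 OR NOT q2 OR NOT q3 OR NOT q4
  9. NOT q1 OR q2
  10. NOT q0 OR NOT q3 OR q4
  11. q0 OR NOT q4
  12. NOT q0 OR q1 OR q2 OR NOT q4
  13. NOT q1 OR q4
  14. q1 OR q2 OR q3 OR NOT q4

Try q0 = True:
  (NOT q0 OR q3) forces q3 = True.
  (NOT q0 OR NOT q3 OR q4) forces q4 = True.
  (NOT q0 OR q1 OR NOT q4) forces q1 = True.
  (NOT q2 OR NOT q3 OR NOT q4) forces q2 = False.
  clause (NOT q1 OR q2) is falsified — backtrack.
So q0 = False.
  then (q0 OR NOT q4) forces q4 = False.
  then (NOT q1 OR q4) forces q1 = False.
  then (q1 OR NOT q2) forces q2 = False.
Set q3 = False.
All clauses satisfied.

q0 = False, q1 = False, q2 = False, q3 = False, q4 = False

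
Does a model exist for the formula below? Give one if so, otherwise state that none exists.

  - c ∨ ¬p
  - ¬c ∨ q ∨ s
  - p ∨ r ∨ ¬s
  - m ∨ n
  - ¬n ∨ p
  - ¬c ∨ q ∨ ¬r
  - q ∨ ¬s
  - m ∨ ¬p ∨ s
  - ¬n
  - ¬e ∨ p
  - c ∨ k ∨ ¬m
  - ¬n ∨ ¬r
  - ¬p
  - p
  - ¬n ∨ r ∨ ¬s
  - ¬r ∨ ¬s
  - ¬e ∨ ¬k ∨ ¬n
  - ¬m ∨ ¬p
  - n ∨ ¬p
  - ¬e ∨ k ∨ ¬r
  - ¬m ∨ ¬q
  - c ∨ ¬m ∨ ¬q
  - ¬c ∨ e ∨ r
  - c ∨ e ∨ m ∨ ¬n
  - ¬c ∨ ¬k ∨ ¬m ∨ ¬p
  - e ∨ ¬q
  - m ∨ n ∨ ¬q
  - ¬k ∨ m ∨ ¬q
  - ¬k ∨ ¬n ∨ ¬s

Unsatisfiable

Case p = True:
  Clause (¬p) is falsified — contradiction.
Case p = False:
  Clause (p) is falsified — contradiction.
Both cases fail, so the formula is unsatisfiable.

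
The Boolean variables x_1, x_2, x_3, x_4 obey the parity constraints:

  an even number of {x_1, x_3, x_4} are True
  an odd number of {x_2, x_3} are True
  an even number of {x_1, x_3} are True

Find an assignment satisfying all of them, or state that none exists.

x_1 = False; x_2 = True; x_3 = False; x_4 = False

{x_1, x_3, x_4}: 0 true → even ✓
{x_2, x_3}: 1 true → odd ✓
{x_1, x_3}: 0 true → even ✓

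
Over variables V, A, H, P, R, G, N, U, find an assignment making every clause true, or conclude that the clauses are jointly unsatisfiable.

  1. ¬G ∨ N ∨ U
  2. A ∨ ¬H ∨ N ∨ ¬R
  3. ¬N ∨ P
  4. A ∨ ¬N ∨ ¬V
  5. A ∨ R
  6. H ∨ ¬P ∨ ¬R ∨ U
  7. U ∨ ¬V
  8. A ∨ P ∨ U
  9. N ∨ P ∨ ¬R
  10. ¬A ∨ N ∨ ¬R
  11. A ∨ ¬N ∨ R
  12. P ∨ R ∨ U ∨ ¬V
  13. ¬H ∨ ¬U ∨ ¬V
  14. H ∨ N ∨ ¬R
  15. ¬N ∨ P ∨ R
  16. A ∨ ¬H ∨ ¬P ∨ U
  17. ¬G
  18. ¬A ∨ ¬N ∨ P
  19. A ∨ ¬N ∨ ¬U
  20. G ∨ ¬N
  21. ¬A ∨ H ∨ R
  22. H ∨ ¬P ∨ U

V = False, A = True, H = True, P = True, R = False, G = False, N = False, U = False

Unit clause (¬G) forces G = False.
In (G ∨ ¬N) only ¬N is left, so N = False.
Try V = True:
  (U ∨ ¬V) forces U = True.
  (¬H ∨ ¬U ∨ ¬V) forces H = False.
  (H ∨ N ∨ ¬R) forces R = False.
  (A ∨ R) forces A = True.
  clause (¬A ∨ H ∨ R) is falsified — backtrack.
So V = False.
Try A = False:
  (A ∨ R) forces R = True.
  (A ∨ ¬H ∨ N ∨ ¬R) forces H = False.
  clause (H ∨ N ∨ ¬R) is falsified — backtrack.
So A = True.
  then (¬A ∨ N ∨ ¬R) forces R = False.
  then (¬A ∨ H ∨ R) forces H = True.
Set P = True.
Set U = False.
All clauses satisfied.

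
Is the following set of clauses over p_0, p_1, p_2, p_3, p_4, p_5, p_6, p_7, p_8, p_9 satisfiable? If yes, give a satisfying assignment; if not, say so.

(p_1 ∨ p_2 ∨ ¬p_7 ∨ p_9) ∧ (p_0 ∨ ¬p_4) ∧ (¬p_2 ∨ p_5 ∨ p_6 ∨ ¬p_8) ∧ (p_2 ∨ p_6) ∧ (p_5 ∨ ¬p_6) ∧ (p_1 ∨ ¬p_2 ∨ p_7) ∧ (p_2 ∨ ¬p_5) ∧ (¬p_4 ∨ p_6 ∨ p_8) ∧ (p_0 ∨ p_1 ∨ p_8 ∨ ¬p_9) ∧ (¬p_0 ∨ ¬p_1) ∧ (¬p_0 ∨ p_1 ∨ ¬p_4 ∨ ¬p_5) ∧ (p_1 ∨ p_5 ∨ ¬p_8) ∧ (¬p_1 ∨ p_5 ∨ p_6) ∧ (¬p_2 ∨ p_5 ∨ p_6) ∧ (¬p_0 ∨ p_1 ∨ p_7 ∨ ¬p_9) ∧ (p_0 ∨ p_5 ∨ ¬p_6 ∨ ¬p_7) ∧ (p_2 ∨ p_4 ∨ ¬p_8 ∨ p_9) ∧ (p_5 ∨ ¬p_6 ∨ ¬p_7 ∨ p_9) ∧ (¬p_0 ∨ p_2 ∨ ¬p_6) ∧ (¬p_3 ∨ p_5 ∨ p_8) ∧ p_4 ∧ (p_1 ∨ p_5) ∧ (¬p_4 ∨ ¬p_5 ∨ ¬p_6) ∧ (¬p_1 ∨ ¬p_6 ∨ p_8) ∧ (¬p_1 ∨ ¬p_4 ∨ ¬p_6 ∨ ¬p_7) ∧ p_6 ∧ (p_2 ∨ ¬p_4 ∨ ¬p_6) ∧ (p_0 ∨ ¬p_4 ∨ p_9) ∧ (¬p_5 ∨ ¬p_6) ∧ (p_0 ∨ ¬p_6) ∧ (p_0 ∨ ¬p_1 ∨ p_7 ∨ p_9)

Unsatisfiable — no assignment works.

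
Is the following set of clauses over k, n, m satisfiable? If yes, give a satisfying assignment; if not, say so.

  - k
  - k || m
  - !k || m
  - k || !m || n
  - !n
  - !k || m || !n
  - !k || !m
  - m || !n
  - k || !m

Case k = True:
  (!k || m) forces m = True.
  Clause (!k || !m) is falsified — contradiction.
Case k = False:
  Clause (k) is falsified — contradiction.
Both cases fail, so the formula is unsatisfiable.

The formula is unsatisfiable.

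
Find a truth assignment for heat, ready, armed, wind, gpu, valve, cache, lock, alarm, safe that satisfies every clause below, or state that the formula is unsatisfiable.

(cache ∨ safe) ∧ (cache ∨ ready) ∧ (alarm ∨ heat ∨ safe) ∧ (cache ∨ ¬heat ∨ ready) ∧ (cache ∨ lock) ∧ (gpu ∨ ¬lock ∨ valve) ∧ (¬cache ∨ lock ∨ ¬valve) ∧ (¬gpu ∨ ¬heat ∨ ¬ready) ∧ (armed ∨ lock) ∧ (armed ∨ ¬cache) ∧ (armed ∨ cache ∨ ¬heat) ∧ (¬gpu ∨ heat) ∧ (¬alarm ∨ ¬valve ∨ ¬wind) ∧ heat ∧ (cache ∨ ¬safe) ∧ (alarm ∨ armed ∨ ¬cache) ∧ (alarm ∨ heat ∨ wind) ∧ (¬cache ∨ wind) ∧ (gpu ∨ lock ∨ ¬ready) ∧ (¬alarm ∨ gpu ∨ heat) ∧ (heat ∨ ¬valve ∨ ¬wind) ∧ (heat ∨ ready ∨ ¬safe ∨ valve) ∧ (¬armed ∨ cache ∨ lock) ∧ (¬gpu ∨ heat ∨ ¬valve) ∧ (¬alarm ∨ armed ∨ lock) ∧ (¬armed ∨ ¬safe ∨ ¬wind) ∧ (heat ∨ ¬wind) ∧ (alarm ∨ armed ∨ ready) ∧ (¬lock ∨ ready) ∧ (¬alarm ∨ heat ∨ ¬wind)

heat = True, ready = False, armed = True, wind = True, gpu = False, valve = False, cache = True, lock = False, alarm = False, safe = False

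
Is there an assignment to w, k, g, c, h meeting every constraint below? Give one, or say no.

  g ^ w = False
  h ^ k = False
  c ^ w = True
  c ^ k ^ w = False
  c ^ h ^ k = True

w = False, k = True, g = False, c = True, h = True

g ^ w = F ^ F = False ✓
h ^ k = T ^ T = False ✓
c ^ w = T ^ F = True ✓
c ^ k ^ w = T ^ T ^ F = False ✓
c ^ h ^ k = T ^ T ^ T = True ✓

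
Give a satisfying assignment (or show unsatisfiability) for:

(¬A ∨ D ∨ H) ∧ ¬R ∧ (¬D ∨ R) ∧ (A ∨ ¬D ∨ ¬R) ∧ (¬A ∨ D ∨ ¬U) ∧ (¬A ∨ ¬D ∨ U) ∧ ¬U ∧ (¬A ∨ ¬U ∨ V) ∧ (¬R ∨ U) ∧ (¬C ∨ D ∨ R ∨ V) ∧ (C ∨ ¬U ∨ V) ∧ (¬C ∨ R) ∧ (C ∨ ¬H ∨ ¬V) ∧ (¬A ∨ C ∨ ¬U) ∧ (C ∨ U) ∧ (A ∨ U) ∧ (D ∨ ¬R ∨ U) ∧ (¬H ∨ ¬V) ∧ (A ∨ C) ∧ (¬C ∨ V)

Case R = True:
  Clause (¬R) is falsified — contradiction.
Case R = False:
  (¬D ∨ R) forces D = False.
  (¬U) forces U = False.
  (¬C ∨ R) forces C = False.
  Clause (C ∨ U) is falsified — contradiction.
Both cases fail, so the formula is unsatisfiable.

The formula is unsatisfiable.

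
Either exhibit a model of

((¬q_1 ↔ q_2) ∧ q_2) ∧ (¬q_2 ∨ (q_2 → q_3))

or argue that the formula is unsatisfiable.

q_1 = False; q_2 = True; q_3 = True

  (¬q_1 ↔ q_2) ∧ q_2 = True
    ¬q_1 ↔ q_2 = True
      ¬q_1 = True
  ¬q_2 ∨ (q_2 → q_3) = True
    ¬q_2 = False
    q_2 → q_3 = True
Both conjuncts True, so the formula holds.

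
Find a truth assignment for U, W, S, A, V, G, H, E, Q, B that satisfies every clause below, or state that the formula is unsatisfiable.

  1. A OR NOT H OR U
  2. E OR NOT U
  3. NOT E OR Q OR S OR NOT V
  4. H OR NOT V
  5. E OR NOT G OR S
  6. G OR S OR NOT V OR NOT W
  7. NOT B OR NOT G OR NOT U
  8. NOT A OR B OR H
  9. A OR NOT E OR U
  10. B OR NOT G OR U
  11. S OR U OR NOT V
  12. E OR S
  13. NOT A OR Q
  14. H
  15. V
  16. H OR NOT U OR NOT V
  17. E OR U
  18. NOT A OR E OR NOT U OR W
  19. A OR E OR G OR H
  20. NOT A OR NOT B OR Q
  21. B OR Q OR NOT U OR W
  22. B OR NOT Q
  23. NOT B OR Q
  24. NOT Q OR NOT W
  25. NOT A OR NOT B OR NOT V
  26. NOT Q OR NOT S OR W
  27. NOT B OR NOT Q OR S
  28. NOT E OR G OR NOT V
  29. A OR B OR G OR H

U=T; W=T; S=T; A=F; V=T; G=T; H=T; E=T; Q=F; B=F

Unit clause (H) forces H = True.
Unit clause (V) forces V = True.
Set U = True.
  then (E OR NOT U) forces E = True.
  then (NOT E OR G OR NOT V) forces G = True.
  then (NOT B OR NOT G OR NOT U) forces B = False.
  then (B OR NOT Q) forces Q = False.
  then (NOT E OR Q OR S OR NOT V) forces S = True.
  then (NOT A OR Q) forces A = False.
  then (B OR Q OR NOT U OR W) forces W = True.
All clauses satisfied.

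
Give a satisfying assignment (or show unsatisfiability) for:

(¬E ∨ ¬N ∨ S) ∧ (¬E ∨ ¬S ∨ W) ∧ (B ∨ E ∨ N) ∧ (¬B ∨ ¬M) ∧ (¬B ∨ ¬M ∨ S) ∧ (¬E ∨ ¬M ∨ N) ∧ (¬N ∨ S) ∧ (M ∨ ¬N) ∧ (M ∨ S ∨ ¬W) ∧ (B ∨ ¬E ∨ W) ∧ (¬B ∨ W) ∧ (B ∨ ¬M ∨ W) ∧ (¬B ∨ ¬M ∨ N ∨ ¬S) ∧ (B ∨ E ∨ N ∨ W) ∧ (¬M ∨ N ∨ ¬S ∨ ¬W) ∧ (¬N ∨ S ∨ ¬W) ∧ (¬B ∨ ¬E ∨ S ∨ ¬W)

E: True, M: False, N: False, B: False, W: True, S: True

Set E = True.
Set M = False.
  then (M ∨ ¬N) forces N = False.
Set B = False.
  then (B ∨ ¬E ∨ W) forces W = True.
  then (M ∨ S ∨ ¬W) forces S = True.
All clauses satisfied.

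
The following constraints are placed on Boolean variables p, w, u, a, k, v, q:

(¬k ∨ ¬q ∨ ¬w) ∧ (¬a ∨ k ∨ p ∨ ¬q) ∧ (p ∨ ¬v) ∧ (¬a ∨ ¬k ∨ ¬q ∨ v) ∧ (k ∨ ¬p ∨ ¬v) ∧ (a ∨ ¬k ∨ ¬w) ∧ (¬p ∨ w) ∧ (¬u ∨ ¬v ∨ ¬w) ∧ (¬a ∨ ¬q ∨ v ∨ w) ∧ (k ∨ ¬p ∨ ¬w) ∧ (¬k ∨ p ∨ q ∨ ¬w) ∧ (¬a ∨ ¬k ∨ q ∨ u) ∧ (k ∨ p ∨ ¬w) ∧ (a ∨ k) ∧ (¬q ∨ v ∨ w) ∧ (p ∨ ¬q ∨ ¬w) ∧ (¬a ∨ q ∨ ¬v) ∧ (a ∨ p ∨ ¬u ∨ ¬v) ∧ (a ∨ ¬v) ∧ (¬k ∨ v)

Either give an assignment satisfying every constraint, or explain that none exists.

p: False, w: False, u: True, a: True, k: False, v: False, q: False

Set p = False.
  then (p ∨ ¬v) forces v = False.
  then (¬k ∨ v) forces k = False.
  then (k ∨ p ∨ ¬w) forces w = False.
  then (a ∨ k) forces a = True.
  then (¬q ∨ v ∨ w) forces q = False.
Set u = True.
All clauses satisfied.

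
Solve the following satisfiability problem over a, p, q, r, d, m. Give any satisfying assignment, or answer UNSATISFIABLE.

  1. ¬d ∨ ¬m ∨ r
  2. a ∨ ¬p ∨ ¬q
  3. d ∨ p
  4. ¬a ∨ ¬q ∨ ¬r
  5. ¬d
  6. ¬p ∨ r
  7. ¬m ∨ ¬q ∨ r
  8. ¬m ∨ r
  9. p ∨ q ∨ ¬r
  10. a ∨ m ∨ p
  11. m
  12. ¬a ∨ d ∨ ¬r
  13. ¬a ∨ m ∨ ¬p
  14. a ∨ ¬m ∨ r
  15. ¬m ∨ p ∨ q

a = False, p = True, q = False, r = True, d = False, m = True

Unit clause (¬d) forces d = False.
Unit clause (m) forces m = True.
In (d ∨ p) only p is left, so p = True.
In (¬p ∨ r) only r is left, so r = True.
In (¬a ∨ d ∨ ¬r) only ¬a is left, so a = False.
In (a ∨ ¬p ∨ ¬q) only ¬q is left, so q = False.
All clauses satisfied.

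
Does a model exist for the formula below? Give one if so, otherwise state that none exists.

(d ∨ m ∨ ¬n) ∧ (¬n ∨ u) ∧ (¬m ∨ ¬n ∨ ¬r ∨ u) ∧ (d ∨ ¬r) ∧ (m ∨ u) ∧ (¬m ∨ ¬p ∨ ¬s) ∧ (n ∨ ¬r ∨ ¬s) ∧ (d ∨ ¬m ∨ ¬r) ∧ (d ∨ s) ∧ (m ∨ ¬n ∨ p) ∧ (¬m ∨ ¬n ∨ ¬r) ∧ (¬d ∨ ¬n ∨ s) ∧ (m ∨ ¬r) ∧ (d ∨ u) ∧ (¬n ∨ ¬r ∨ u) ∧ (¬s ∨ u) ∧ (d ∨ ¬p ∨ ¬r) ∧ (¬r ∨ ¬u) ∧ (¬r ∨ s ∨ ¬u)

Set p = False.
Set m = False.
  then (m ∨ u) forces u = True.
  then (m ∨ ¬n ∨ p) forces n = False.
  then (m ∨ ¬r) forces r = False.
Set d = True.
Set s = True.
All clauses satisfied.

p: False, m: False, r: False, n: False, d: True, u: True, s: True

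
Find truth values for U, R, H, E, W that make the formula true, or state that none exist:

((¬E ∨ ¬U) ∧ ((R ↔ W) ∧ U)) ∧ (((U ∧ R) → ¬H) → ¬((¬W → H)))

U=T; R=T; H=T; E=F; W=T

  (¬E ∨ ¬U) ∧ ((R ↔ W) ∧ U) = True
    ¬E ∨ ¬U = True
      ¬E = True
      ¬U = False
    (R ↔ W) ∧ U = True
      R ↔ W = True
  ((U ∧ R) → ¬H) → ¬((¬W → H)) = True
    (U ∧ R) → ¬H = False
      U ∧ R = True
      ¬H = False
    ¬((¬W → H)) = False
      ¬W → H = True
        ¬W = False
Both conjuncts True, so the formula holds.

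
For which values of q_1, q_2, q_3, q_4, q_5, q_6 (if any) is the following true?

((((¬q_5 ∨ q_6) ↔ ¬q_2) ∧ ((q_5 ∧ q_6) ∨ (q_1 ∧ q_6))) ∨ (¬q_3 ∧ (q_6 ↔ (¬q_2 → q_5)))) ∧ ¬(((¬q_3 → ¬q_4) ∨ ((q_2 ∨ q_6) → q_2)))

q_1: True, q_2: False, q_3: False, q_4: True, q_5: True, q_6: True

  (((¬q_5 ∨ q_6) ↔ ¬q_2) ∧ ((q_5 ∧ q_6) ∨ (q_1 ∧ q_6))) ∨ (¬q_3 ∧ (q_6 ↔ (¬q_2 → q_5))) = True
    ((¬q_5 ∨ q_6) ↔ ¬q_2) ∧ ((q_5 ∧ q_6) ∨ (q_1 ∧ q_6)) = True
      (¬q_5 ∨ q_6) ↔ ¬q_2 = True
        ¬q_5 ∨ q_6 = True
          ¬q_5 = False
        ¬q_2 = True
      (q_5 ∧ q_6) ∨ (q_1 ∧ q_6) = True
        q_5 ∧ q_6 = True
        q_1 ∧ q_6 = True
    ¬q_3 ∧ (q_6 ↔ (¬q_2 → q_5)) = True
      ¬q_3 = True
      q_6 ↔ (¬q_2 → q_5) = True
        ¬q_2 → q_5 = True
          ¬q_2 = True
  ¬(((¬q_3 → ¬q_4) ∨ ((q_2 ∨ q_6) → q_2))) = True
    (¬q_3 → ¬q_4) ∨ ((q_2 ∨ q_6) → q_2) = False
      ¬q_3 → ¬q_4 = False
        ¬q_3 = True
        ¬q_4 = False
      (q_2 ∨ q_6) → q_2 = False
        q_2 ∨ q_6 = True
Both conjuncts True, so the formula holds.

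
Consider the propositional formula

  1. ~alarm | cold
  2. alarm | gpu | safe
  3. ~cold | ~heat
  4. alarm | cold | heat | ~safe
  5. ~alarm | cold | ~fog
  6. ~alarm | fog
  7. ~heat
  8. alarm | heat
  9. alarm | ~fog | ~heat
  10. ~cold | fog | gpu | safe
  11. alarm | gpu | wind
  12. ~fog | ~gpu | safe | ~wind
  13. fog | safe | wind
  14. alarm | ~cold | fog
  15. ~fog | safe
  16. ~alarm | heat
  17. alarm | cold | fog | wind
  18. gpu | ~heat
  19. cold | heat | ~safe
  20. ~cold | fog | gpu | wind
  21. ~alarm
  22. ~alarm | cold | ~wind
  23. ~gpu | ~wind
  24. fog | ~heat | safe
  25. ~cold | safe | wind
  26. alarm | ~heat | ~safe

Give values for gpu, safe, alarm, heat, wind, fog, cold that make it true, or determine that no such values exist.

UNSATISFIABLE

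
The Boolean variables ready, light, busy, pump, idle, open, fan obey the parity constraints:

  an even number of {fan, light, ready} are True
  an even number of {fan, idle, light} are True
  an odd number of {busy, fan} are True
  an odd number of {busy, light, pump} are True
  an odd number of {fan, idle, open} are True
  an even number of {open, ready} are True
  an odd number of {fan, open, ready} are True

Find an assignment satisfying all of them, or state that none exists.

ready=T, light=F, busy=F, pump=T, idle=T, open=T, fan=T

{fan, light, ready}: 2 true → even ✓
{fan, idle, light}: 2 true → even ✓
{busy, fan}: 1 true → odd ✓
{busy, light, pump}: 1 true → odd ✓
{fan, idle, open}: 3 true → odd ✓
{open, ready}: 2 true → even ✓
{fan, open, ready}: 3 true → odd ✓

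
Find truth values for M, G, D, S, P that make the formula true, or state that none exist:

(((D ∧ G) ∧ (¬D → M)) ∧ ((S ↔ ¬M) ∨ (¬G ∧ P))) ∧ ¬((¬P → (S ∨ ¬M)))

M = True, G = True, D = True, S = False, P = False

  ((D ∧ G) ∧ (¬D → M)) ∧ ((S ↔ ¬M) ∨ (¬G ∧ P)) = True
    (D ∧ G) ∧ (¬D → M) = True
      D ∧ G = True
      ¬D → M = True
        ¬D = False
    (S ↔ ¬M) ∨ (¬G ∧ P) = True
      S ↔ ¬M = True
        ¬M = False
      ¬G ∧ P = False
        ¬G = False
  ¬((¬P → (S ∨ ¬M))) = True
    ¬P → (S ∨ ¬M) = False
      ¬P = True
      S ∨ ¬M = False
        ¬M = False
Both conjuncts True, so the formula holds.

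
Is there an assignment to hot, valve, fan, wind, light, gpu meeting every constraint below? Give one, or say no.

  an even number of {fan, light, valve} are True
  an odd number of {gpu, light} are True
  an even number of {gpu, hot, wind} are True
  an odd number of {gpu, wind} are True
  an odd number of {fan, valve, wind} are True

Adding constraints 1, 2, 4, 5 mod 2: every variable appears an even number of times on the left, so the left side is 0.
But the right sides sum to 1 (mod 2). 0 ≠ 1 — the system is inconsistent.

The formula is unsatisfiable.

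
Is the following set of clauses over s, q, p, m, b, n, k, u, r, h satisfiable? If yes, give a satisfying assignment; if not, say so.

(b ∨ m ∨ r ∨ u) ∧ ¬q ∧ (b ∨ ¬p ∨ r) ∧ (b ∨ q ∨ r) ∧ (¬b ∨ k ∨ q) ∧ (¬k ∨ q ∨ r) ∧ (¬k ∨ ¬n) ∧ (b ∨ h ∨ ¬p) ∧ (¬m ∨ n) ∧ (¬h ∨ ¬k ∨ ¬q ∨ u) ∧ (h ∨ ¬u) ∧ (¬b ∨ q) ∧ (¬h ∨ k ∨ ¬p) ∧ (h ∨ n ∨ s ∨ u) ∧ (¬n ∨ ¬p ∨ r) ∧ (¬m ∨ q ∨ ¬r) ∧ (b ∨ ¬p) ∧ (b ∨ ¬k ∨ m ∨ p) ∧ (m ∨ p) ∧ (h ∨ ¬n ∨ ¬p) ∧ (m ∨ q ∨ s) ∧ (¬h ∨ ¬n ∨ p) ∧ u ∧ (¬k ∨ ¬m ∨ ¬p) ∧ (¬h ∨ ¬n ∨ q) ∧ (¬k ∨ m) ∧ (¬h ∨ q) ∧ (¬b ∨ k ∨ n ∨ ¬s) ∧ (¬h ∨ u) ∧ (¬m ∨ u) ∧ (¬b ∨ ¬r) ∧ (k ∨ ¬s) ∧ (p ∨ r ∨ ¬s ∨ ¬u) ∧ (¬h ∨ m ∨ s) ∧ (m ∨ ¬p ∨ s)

UNSATISFIABLE

Case u = True:
  (¬q) forces q = False.
  (h ∨ ¬u) forces h = True.
  Clause (¬h ∨ q) is falsified — contradiction.
Case u = False:
  Clause (u) is falsified — contradiction.
Both cases fail, so the formula is unsatisfiable.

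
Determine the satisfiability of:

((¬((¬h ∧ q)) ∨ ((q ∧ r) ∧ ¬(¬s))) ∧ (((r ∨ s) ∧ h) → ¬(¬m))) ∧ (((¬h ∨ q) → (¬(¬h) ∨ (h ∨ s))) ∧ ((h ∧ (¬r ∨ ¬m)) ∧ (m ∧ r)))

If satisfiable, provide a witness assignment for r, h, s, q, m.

Case h = True: the formula simplifies to ((r ∨ s) → ¬(¬m)) ∧ ((¬r ∨ ¬m) ∧ (m ∧ r)).
  m = True: simplifies to ¬r ∧ r.
    r = True: the conjunct ¬r is False.
    r = False: the conjunct r is False.
  m = False: the conjunct m is False.
Case h = False: the conjunct h is False.
Both cases fail — unsatisfiable.

No satisfying assignment exists.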